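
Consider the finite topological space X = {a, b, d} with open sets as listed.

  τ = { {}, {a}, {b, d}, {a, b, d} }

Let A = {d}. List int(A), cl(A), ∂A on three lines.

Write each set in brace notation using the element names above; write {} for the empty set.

int(A) = {}
cl(A)  = {b, d}
∂A     = {b, d}

open subsets of A: {}; so int(A) = {}
closure: X∖int(X∖A) = X∖{a} = {b, d}
∂A = {b, d} minus {} = {b, d}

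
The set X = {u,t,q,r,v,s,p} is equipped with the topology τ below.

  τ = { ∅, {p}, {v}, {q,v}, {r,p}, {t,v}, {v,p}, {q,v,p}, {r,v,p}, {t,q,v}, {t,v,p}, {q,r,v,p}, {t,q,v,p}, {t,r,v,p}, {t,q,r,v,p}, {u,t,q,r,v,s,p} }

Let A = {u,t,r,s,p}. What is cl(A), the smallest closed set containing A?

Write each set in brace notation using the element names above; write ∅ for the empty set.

closure: X∖int(X∖A) = X∖{q,v} = {u,t,r,s,p}

{u,t,r,s,p}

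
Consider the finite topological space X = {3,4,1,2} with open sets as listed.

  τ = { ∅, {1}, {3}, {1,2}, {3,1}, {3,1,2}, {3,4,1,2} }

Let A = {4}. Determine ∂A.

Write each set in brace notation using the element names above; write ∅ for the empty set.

interior: largest open inside A is ∅ (from ∅)
cl via duality: int({3,1,2}) = {3,1,2}, so X∖{3,1,2} = {4}
cl∖int = {4}

{4}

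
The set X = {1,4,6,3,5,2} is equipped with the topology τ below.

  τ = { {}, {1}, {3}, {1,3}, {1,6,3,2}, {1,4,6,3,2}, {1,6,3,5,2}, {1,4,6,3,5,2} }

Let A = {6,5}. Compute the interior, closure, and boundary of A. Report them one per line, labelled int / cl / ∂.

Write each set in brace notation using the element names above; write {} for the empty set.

int(A) = {}
cl(A)  = {4,6,5,2}
∂A     = {4,6,5,2}

opens ⊆ A: {}; union → int = {}
complement {1,4,3,2}; its interior {1,3}; cl(A) = X∖{1,3} = {4,6,5,2}
boundary = {4,6,5,2} ∖ {} = {4,6,5,2}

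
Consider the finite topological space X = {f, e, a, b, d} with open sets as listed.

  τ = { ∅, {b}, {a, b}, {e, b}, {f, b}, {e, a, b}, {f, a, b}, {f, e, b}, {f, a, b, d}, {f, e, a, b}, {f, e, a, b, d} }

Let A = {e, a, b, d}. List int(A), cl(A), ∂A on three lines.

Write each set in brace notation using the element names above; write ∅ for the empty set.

int(A) = {e, a, b}
cl(A)  = {f, e, a, b, d}
∂A     = {f, d}

opens ⊆ A: ∅, {b}, {a, b}, {e, b}, {e, a, b}; union → int = {e, a, b}
complement {f}; its interior ∅; cl(A) = X∖∅ = {f, e, a, b, d}
boundary = {f, e, a, b, d} ∖ {e, a, b} = {f, d}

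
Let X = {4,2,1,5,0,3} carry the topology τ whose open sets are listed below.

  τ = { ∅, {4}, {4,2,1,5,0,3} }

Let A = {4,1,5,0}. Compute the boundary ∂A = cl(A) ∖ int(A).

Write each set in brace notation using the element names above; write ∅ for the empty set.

{2,1,5,0,3}

interior: largest open inside A is {4} (from ∅, {4})
cl via duality: int({2,3}) = ∅, so X∖∅ = {4,2,1,5,0,3}
cl∖int = {2,1,5,0,3}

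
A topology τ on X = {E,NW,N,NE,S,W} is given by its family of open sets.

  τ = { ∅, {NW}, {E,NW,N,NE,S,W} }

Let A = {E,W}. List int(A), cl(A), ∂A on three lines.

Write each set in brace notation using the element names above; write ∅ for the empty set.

int(A) = ∅
cl(A)  = {E,N,NE,S,W}
∂A     = {E,N,NE,S,W}

interior: largest open inside A is ∅ (from ∅)
cl via duality: int({NW,N,NE,S}) = {NW}, so X∖{NW} = {E,N,NE,S,W}
cl∖int = {E,N,NE,S,W}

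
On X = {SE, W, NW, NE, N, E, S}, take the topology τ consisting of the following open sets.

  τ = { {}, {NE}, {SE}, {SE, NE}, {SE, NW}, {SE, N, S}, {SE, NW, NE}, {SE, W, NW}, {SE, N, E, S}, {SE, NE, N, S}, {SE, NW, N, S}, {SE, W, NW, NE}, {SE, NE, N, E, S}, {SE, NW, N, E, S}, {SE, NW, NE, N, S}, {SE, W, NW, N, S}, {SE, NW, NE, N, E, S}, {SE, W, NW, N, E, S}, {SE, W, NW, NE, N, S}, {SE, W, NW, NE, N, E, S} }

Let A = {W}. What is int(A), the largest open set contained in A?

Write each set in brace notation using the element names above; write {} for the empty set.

open subsets of A: {}; so int(A) = {}

{}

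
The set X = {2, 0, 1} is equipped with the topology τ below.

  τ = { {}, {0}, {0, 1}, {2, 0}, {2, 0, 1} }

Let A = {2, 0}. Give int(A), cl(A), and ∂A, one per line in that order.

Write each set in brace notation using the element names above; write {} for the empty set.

int(A) = {2, 0}
cl(A)  = {2, 0, 1}
∂A     = {1}

U open, U⊆A: {}, {0}, {2, 0}. int(A) = ⋃ = {2, 0}
X∖A={1}, int(X∖A)={}, hence cl(A)={2, 0, 1}
∂A: remove int from cl → {1}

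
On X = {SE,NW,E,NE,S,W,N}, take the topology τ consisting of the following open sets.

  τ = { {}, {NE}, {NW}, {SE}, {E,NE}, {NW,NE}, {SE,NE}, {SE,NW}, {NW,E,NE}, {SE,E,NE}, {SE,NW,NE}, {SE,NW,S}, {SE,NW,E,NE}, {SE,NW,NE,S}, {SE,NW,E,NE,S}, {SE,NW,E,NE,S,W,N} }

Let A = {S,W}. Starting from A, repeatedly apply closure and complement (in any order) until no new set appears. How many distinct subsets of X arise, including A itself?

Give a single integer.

6

cl via duality: int({SE,NW,E,NE,N}) = {SE,NW,E,NE}, so X∖{SE,NW,E,NE} = {S,W,N}
Write k for closure, c for complement:
  1. A     = {S,W}
  2. kA    = {S,W,N}
  3. cA    = {SE,NW,E,NE,N}
  4. ckA   = {SE,NW,E,NE}
  5. kcA   = {SE,NW,E,NE,S,W,N}
  6. ckcA  = {}
applying k or c yields no new set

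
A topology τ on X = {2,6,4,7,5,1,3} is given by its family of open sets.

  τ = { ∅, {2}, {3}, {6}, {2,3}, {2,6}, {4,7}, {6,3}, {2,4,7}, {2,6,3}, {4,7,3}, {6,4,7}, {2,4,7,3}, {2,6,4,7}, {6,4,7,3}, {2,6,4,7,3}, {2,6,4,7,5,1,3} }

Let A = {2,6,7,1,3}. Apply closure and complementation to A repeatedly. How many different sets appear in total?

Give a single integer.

8

complement {4,5}; its interior ∅; cl(A) = X∖∅ = {2,6,4,7,5,1,3}
With k = closure, c = complement:
  1. A     = {2,6,7,1,3}
  2. kA    = {2,6,4,7,5,1,3}
  3. cA    = {4,5}
  4. ckA   = ∅
  5. kcA   = {4,7,5,1}
  6. ckcA  = {2,6,3}
  7. kckcA = {2,6,5,1,3}
  8. ckckcA = {4,7}
k, c of each give nothing new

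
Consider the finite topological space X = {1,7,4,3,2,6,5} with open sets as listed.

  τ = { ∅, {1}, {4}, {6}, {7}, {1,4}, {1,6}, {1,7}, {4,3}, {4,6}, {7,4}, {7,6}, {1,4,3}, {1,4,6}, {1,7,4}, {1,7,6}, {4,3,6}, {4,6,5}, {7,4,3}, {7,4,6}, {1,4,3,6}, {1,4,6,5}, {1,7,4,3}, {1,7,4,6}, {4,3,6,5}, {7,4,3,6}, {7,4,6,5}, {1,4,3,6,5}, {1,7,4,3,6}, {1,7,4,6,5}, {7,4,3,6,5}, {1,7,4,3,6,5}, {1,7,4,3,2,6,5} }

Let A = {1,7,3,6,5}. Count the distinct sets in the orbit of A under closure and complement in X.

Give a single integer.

8

complement {4,2}; its interior {4}; cl(A) = X∖{4} = {1,7,3,2,6,5}
With k = closure, c = complement:
  1. A     = {1,7,3,6,5}
  2. kA    = {1,7,3,2,6,5}
  3. cA    = {4,2}
  4. ckA   = {4}
  5. kcA   = {4,3,2,5}
  6. ckcA  = {1,7,6}
  7. kckcA = {1,7,2,6,5}
  8. ckckcA = {4,3}
k, c of each give nothing new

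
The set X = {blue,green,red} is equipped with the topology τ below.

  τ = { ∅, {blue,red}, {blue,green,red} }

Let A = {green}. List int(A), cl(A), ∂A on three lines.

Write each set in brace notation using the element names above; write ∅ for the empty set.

int(A) = ∅
cl(A)  = {green}
∂A     = {green}

interior: largest open inside A is ∅ (from ∅)
cl via duality: int({blue,red}) = {blue,red}, so X∖{blue,red} = {green}
cl∖int = {green}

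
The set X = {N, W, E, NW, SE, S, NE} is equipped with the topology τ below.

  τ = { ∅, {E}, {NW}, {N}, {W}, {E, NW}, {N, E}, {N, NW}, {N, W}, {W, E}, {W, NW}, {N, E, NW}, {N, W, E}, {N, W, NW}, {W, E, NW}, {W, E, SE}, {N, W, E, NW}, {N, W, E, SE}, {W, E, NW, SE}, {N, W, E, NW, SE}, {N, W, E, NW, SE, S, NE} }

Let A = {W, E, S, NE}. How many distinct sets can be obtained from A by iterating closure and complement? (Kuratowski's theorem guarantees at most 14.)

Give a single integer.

cl via duality: int({N, NW, SE}) = {N, NW}, so X∖{N, NW} = {W, E, SE, S, NE}
Write k for closure, c for complement:
  1. A     = {W, E, S, NE}
  2. kA    = {W, E, SE, S, NE}
  3. cA    = {N, NW, SE}
  4. ckA   = {N, NW}
  5. kcA   = {N, NW, SE, S, NE}
  6. kckA  = {N, NW, S, NE}
  7. ckcA  = {W, E}
  8. ckckA = {W, E, SE}
applying k or c yields no new set

8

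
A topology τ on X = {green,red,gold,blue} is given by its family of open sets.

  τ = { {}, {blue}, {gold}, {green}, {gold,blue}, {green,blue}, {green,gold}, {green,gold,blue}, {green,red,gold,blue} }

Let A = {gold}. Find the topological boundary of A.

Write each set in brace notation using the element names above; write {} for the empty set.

interior: largest open inside A is {gold} (from {}, {gold})
cl via duality: int({green,red,blue}) = {green,blue}, so X∖{green,blue} = {red,gold}
cl∖int = {red}

{red}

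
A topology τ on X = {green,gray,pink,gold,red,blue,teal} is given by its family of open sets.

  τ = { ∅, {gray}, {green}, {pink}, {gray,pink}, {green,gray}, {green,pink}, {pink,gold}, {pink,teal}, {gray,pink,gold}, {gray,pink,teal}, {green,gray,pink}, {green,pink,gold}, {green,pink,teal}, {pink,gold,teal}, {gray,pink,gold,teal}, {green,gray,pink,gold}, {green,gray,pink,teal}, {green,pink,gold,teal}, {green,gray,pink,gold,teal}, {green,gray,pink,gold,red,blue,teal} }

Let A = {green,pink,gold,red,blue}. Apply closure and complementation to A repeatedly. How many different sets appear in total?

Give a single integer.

closure: X∖int(X∖A) = X∖{gray} = {green,pink,gold,red,blue,teal}
Let k=closure and c=complement:
  1. A     = {green,pink,gold,red,blue}
  2. kA    = {green,pink,gold,red,blue,teal}
  3. cA    = {gray,teal}
  4. ckA   = {gray}
  5. kcA   = {gray,red,blue,teal}
  6. kckA  = {gray,red,blue}
  7. ckcA  = {green,pink,gold}
  8. ckckA = {green,pink,gold,teal}
— saturated at 8

8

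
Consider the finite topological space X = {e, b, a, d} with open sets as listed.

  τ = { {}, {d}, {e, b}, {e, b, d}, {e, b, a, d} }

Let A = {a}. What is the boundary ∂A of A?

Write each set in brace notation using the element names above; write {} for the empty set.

{a}

open subsets of A: {}; so int(A) = {}
closure: X∖int(X∖A) = X∖{e, b, d} = {a}
∂A = {a} minus {} = {a}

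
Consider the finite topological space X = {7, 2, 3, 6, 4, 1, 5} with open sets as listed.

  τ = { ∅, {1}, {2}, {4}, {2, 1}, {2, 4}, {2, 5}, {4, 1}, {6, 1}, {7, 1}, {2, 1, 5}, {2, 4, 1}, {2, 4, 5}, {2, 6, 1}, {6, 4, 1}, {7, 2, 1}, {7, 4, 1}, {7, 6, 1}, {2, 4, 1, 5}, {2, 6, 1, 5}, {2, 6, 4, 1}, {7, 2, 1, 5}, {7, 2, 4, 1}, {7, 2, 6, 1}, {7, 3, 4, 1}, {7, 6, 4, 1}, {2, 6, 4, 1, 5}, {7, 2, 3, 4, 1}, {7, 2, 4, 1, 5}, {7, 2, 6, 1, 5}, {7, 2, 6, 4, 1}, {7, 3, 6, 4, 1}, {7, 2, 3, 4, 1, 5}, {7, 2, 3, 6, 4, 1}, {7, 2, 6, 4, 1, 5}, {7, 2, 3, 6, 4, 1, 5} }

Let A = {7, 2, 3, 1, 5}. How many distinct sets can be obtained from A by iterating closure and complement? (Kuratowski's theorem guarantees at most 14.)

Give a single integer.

8

complement {6, 4}; its interior {4}; cl(A) = X∖{4} = {7, 2, 3, 6, 1, 5}
With k = closure, c = complement:
  1. A     = {7, 2, 3, 1, 5}
  2. kA    = {7, 2, 3, 6, 1, 5}
  3. cA    = {6, 4}
  4. ckA   = {4}
  5. kcA   = {3, 6, 4}
  6. kckA  = {3, 4}
  7. ckcA  = {7, 2, 1, 5}
  8. ckckA = {7, 2, 6, 1, 5}
k, c of each give nothing new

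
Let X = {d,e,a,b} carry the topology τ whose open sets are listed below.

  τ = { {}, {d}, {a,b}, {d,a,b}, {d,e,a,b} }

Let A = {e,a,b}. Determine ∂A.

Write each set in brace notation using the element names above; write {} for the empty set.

{e}

open subsets of A: {}, {a,b}; so int(A) = {a,b}
closure: X∖int(X∖A) = X∖{d} = {e,a,b}
∂A = {e,a,b} minus {a,b} = {e}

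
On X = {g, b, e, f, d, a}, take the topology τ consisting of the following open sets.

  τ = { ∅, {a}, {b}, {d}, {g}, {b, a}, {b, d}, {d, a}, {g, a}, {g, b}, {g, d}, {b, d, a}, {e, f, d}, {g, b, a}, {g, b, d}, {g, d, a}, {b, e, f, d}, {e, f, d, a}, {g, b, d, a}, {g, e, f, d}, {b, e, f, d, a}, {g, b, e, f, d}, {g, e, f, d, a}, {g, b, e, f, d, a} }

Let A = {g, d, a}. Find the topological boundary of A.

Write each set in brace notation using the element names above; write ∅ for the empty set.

{e, f}

interior: largest open inside A is {g, d, a} (from ∅, {a}, {g}, {d}, {g, d}, {d, a}, {g, a}, {g, d, a})
cl via duality: int({b, e, f}) = {b}, so X∖{b} = {g, e, f, d, a}
cl∖int = {e, f}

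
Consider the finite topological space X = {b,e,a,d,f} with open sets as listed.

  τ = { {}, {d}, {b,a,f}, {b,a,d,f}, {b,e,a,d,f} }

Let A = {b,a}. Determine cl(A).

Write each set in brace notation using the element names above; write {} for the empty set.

{b,e,a,f}

cl via duality: int({e,d,f}) = {d}, so X∖{d} = {b,e,a,f}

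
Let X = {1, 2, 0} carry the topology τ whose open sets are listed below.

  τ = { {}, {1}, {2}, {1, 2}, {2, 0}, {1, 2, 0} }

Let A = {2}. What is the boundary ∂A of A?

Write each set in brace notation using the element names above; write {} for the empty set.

interior: largest open inside A is {2} (from {}, {2})
cl via duality: int({1, 0}) = {1}, so X∖{1} = {2, 0}
cl∖int = {0}

{0}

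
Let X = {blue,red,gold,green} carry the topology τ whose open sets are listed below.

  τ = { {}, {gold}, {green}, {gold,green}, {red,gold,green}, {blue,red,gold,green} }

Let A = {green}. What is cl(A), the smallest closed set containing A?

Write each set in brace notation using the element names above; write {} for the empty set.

{blue,red,green}

cl via duality: int({blue,red,gold}) = {gold}, so X∖{gold} = {blue,red,green}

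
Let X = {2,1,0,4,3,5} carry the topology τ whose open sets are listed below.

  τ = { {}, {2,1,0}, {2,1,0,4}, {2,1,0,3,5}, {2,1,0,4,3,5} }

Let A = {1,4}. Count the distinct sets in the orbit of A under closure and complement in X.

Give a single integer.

4

complement {2,0,3,5}; its interior {}; cl(A) = X∖{} = {2,1,0,4,3,5}
With k = closure, c = complement:
  1. A     = {1,4}
  2. kA    = {2,1,0,4,3,5}
  3. cA    = {2,0,3,5}
  4. ckA   = {}
k, c of each give nothing new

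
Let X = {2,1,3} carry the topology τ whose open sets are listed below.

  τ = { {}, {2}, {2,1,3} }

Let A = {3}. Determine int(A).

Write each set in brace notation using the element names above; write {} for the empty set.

{}

open subsets of A: {}; so int(A) = {}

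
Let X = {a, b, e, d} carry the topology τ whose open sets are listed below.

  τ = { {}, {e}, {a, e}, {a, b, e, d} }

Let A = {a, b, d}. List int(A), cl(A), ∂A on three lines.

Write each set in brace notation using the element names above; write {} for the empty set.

int(A) = {}
cl(A)  = {a, b, d}
∂A     = {a, b, d}

open subsets of A: {}; so int(A) = {}
closure: X∖int(X∖A) = X∖{e} = {a, b, d}
∂A = {a, b, d} minus {} = {a, b, d}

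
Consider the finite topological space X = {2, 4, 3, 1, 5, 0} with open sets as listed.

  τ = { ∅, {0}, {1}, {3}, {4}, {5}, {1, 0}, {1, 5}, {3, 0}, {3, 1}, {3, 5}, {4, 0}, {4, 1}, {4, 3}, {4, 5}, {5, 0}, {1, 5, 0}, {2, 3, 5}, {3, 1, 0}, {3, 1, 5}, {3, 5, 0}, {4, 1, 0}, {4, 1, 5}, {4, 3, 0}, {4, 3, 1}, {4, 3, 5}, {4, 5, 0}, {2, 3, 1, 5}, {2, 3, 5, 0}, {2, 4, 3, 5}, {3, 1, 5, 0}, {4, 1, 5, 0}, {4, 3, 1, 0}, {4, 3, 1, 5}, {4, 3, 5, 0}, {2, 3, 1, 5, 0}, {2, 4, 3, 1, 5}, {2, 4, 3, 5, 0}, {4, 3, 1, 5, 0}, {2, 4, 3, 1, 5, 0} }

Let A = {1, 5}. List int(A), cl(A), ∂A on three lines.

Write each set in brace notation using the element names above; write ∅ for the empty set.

int(A) = {1, 5}
cl(A)  = {2, 1, 5}
∂A     = {2}

opens ⊆ A: ∅, {1}, {5}, {1, 5}; union → int = {1, 5}
complement {2, 4, 3, 0}; its interior {4, 3, 0}; cl(A) = X∖{4, 3, 0} = {2, 1, 5}
boundary = {2, 1, 5} ∖ {1, 5} = {2}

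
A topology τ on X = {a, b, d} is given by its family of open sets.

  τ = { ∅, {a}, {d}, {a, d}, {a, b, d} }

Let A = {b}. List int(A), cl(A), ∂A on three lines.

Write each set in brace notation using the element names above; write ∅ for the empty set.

int(A) = ∅
cl(A)  = {b}
∂A     = {b}

U open, U⊆A: ∅. int(A) = ⋃ = ∅
X∖A={a, d}, int(X∖A)={a, d}, hence cl(A)={b}
∂A: remove int from cl → {b}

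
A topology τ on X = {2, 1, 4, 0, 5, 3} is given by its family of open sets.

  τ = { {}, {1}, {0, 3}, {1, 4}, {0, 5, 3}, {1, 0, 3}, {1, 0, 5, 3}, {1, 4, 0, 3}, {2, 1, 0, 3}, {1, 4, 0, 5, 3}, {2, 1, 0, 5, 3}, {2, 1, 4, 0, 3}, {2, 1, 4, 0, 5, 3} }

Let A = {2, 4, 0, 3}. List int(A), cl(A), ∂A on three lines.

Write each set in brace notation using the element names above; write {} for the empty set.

int(A) = {0, 3}
cl(A)  = {2, 4, 0, 5, 3}
∂A     = {2, 4, 5}

opens ⊆ A: {}, {0, 3}; union → int = {0, 3}
complement {1, 5}; its interior {1}; cl(A) = X∖{1} = {2, 4, 0, 5, 3}
boundary = {2, 4, 0, 5, 3} ∖ {0, 3} = {2, 4, 5}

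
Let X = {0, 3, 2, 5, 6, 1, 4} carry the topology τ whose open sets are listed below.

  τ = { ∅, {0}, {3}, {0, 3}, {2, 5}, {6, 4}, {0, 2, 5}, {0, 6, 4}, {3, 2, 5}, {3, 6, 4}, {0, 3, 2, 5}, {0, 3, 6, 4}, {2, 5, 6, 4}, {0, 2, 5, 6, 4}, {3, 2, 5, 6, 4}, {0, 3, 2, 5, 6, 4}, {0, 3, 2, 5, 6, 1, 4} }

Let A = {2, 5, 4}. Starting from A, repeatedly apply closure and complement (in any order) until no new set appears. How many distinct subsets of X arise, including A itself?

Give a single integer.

cl via duality: int({0, 3, 6, 1}) = {0, 3}, so X∖{0, 3} = {2, 5, 6, 1, 4}
Write k for closure, c for complement:
  1. A     = {2, 5, 4}
  2. kA    = {2, 5, 6, 1, 4}
  3. cA    = {0, 3, 6, 1}
  4. ckA   = {0, 3}
  5. kcA   = {0, 3, 6, 1, 4}
  6. kckA  = {0, 3, 1}
  7. ckcA  = {2, 5}
  8. ckckA = {2, 5, 6, 4}
  9. kckcA = {2, 5, 1}
  10. ckckcA = {0, 3, 6, 4}
applying k or c yields no new set

10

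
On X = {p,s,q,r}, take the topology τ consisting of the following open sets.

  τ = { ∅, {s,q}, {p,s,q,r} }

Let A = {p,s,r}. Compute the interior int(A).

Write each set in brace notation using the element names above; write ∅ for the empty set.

∅

open subsets of A: ∅; so int(A) = ∅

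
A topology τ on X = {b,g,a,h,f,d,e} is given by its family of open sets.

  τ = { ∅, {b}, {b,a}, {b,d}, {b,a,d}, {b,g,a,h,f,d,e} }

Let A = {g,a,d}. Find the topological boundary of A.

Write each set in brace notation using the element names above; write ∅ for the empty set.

{g,a,h,f,d,e}

U open, U⊆A: ∅. int(A) = ⋃ = ∅
X∖A={b,h,f,e}, int(X∖A)={b}, hence cl(A)={g,a,h,f,d,e}
∂A: remove int from cl → {g,a,h,f,d,e}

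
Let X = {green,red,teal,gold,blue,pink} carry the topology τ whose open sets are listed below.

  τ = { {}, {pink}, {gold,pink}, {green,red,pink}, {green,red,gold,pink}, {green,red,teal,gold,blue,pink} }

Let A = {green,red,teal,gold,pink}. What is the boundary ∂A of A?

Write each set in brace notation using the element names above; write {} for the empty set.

{teal,blue}

interior: largest open inside A is {green,red,gold,pink} (from {}, {pink}, {gold,pink}, {green,red,pink}, {green,red,gold,pink})
cl via duality: int({blue}) = {}, so X∖{} = {green,red,teal,gold,blue,pink}
cl∖int = {teal,blue}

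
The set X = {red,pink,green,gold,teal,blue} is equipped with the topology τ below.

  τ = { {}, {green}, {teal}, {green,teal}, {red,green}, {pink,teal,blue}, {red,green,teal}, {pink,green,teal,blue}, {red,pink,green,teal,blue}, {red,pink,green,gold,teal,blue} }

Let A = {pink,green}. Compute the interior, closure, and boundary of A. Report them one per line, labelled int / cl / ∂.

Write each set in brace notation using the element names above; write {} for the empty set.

open subsets of A: {}, {green}; so int(A) = {green}
closure: X∖int(X∖A) = X∖{teal} = {red,pink,green,gold,blue}
∂A = {red,pink,green,gold,blue} minus {green} = {red,pink,gold,blue}

int(A) = {green}
cl(A)  = {red,pink,green,gold,blue}
∂A     = {red,pink,gold,blue}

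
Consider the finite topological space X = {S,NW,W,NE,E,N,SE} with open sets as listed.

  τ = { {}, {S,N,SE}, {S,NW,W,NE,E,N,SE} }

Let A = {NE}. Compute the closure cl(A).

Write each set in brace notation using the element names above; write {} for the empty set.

complement {S,NW,W,E,N,SE}; its interior {S,N,SE}; cl(A) = X∖{S,N,SE} = {NW,W,NE,E}

{NW,W,NE,E}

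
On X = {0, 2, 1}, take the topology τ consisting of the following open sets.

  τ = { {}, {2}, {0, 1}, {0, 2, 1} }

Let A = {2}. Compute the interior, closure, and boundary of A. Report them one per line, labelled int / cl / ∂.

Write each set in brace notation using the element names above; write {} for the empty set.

U open, U⊆A: {}, {2}. int(A) = ⋃ = {2}
X∖A={0, 1}, int(X∖A)={0, 1}, hence cl(A)={2}
∂A: remove int from cl → {}

int(A) = {2}
cl(A)  = {2}
∂A     = {}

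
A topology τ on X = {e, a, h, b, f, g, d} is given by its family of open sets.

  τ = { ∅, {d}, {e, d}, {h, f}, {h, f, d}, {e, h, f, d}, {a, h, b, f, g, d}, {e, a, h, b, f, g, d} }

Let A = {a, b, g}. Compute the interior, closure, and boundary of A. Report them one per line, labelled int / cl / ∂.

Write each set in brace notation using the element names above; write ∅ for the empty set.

int(A) = ∅
cl(A)  = {a, b, g}
∂A     = {a, b, g}

open subsets of A: ∅; so int(A) = ∅
closure: X∖int(X∖A) = X∖{e, h, f, d} = {a, b, g}
∂A = {a, b, g} minus ∅ = {a, b, g}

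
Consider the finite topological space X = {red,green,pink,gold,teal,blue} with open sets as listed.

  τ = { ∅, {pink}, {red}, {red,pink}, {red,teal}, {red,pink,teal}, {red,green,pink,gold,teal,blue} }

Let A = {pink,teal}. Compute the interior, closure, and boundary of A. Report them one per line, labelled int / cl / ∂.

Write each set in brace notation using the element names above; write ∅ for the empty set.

open subsets of A: ∅, {pink}; so int(A) = {pink}
closure: X∖int(X∖A) = X∖{red} = {green,pink,gold,teal,blue}
∂A = {green,pink,gold,teal,blue} minus {pink} = {green,gold,teal,blue}

int(A) = {pink}
cl(A)  = {green,pink,gold,teal,blue}
∂A     = {green,gold,teal,blue}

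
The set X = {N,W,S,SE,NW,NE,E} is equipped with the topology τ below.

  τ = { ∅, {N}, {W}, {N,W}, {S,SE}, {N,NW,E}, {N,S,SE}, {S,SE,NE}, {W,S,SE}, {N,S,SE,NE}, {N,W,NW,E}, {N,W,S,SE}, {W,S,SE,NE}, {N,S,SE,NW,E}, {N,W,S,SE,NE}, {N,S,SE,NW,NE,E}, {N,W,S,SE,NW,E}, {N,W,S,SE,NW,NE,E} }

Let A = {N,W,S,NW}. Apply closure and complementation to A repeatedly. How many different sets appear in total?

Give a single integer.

closure: X∖int(X∖A) = X∖∅ = {N,W,S,SE,NW,NE,E}
Let k=closure and c=complement:
  1. A     = {N,W,S,NW}
  2. kA    = {N,W,S,SE,NW,NE,E}
  3. cA    = {SE,NE,E}
  4. ckA   = ∅
  5. kcA   = {S,SE,NW,NE,E}
  6. ckcA  = {N,W}
  7. kckcA = {N,W,NW,E}
  8. ckckcA = {S,SE,NE}
— saturated at 8

8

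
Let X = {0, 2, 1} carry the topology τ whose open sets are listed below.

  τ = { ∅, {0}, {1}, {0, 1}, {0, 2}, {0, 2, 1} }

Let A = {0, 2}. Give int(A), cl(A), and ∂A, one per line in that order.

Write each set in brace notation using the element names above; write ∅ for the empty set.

U open, U⊆A: ∅, {0}, {0, 2}. int(A) = ⋃ = {0, 2}
X∖A={1}, int(X∖A)={1}, hence cl(A)={0, 2}
∂A: remove int from cl → ∅

int(A) = {0, 2}
cl(A)  = {0, 2}
∂A     = ∅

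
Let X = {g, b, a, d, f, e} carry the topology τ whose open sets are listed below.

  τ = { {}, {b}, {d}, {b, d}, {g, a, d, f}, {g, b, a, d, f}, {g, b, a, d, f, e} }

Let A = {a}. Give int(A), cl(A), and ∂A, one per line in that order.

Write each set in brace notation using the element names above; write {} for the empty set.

open subsets of A: {}; so int(A) = {}
closure: X∖int(X∖A) = X∖{b, d} = {g, a, f, e}
∂A = {g, a, f, e} minus {} = {g, a, f, e}

int(A) = {}
cl(A)  = {g, a, f, e}
∂A     = {g, a, f, e}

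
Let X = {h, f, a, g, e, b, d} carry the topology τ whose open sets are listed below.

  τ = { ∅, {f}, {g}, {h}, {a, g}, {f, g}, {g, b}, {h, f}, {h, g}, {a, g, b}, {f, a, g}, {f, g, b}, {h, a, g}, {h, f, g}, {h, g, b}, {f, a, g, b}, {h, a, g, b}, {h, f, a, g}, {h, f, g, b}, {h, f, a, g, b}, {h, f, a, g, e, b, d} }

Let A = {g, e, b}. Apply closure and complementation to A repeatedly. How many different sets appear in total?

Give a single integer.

8

cl via duality: int({h, f, a, d}) = {h, f}, so X∖{h, f} = {a, g, e, b, d}
Write k for closure, c for complement:
  1. A     = {g, e, b}
  2. kA    = {a, g, e, b, d}
  3. cA    = {h, f, a, d}
  4. ckA   = {h, f}
  5. kcA   = {h, f, a, e, d}
  6. kckA  = {h, f, e, d}
  7. ckcA  = {g, b}
  8. ckckA = {a, g, b}
applying k or c yields no new set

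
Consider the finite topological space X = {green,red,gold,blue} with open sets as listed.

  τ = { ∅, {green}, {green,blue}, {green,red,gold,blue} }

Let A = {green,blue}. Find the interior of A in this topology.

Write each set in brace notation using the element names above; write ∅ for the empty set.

{green,blue}

interior: largest open inside A is {green,blue} (from ∅, {green}, {green,blue})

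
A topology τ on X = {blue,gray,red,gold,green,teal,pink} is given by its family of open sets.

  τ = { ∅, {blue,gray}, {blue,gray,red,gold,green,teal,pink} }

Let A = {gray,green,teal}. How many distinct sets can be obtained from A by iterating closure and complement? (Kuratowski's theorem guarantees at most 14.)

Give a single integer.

4

X∖A={blue,red,gold,pink}, int(X∖A)=∅, hence cl(A)={blue,gray,red,gold,green,teal,pink}
Orbit (k=closure, c=complement):
  1. A     = {gray,green,teal}
  2. kA    = {blue,gray,red,gold,green,teal,pink}
  3. cA    = {blue,red,gold,pink}
  4. ckA   = ∅
(closed under both — stop)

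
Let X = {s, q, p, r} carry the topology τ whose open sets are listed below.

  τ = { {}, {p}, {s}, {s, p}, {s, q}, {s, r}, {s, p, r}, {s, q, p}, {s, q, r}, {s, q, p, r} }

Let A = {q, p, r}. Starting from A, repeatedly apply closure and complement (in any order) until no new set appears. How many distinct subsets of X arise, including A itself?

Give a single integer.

4

cl via duality: int({s}) = {s}, so X∖{s} = {q, p, r}
Write k for closure, c for complement:
  1. A     = {q, p, r}
  2. cA    = {s}
  3. kcA   = {s, q, r}
  4. ckcA  = {p}
applying k or c yields no new set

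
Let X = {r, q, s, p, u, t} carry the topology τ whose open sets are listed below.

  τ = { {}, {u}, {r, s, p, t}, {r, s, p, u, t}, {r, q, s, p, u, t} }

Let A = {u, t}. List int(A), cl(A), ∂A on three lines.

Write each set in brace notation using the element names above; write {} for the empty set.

open subsets of A: {}, {u}; so int(A) = {u}
closure: X∖int(X∖A) = X∖{} = {r, q, s, p, u, t}
∂A = {r, q, s, p, u, t} minus {u} = {r, q, s, p, t}

int(A) = {u}
cl(A)  = {r, q, s, p, u, t}
∂A     = {r, q, s, p, t}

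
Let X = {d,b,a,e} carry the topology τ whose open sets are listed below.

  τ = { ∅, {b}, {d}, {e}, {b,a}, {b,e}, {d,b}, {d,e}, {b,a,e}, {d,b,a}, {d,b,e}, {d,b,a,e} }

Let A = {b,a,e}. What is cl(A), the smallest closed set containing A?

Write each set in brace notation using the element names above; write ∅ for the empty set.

X∖A={d}, int(X∖A)={d}, hence cl(A)={b,a,e}

{b,a,e}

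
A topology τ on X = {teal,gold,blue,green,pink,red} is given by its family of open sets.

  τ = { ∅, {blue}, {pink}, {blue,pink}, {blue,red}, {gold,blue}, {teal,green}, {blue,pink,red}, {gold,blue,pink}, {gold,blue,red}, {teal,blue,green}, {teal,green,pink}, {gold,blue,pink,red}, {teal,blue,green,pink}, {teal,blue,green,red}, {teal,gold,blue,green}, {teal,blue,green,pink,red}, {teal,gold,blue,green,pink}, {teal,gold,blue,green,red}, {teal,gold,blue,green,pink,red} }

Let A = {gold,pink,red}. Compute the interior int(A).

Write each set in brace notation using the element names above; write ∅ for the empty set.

opens ⊆ A: ∅, {pink}; union → int = {pink}

{pink}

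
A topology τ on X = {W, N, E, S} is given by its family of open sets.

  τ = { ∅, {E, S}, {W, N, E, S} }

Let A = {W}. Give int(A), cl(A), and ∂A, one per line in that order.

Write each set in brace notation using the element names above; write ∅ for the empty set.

U open, U⊆A: ∅. int(A) = ⋃ = ∅
X∖A={N, E, S}, int(X∖A)={E, S}, hence cl(A)={W, N}
∂A: remove int from cl → {W, N}

int(A) = ∅
cl(A)  = {W, N}
∂A     = {W, N}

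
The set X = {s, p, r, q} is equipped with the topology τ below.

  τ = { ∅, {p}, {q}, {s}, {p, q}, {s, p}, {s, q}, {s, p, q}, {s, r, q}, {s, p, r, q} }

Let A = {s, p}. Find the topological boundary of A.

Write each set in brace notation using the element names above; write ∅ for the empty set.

interior: largest open inside A is {s, p} (from ∅, {s}, {p}, {s, p})
cl via duality: int({r, q}) = {q}, so X∖{q} = {s, p, r}
cl∖int = {r}

{r}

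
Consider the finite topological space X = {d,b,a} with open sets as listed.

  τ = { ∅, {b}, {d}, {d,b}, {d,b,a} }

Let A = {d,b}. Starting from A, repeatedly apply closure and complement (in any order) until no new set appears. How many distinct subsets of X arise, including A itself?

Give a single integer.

4

cl via duality: int({a}) = ∅, so X∖∅ = {d,b,a}
Write k for closure, c for complement:
  1. A     = {d,b}
  2. kA    = {d,b,a}
  3. cA    = {a}
  4. ckA   = ∅
applying k or c yields no new set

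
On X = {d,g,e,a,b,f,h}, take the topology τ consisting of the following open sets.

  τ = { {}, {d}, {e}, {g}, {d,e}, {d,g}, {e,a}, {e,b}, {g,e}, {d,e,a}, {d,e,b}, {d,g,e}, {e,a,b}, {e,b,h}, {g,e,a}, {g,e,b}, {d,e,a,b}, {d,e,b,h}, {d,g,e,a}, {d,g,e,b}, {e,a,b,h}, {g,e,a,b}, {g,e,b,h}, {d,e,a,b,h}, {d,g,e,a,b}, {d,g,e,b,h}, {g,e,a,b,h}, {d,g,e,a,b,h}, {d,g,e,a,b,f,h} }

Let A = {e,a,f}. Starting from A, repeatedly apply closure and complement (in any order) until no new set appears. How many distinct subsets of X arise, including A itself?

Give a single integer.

8

closure: X∖int(X∖A) = X∖{d,g} = {e,a,b,f,h}
Let k=closure and c=complement:
  1. A     = {e,a,f}
  2. kA    = {e,a,b,f,h}
  3. cA    = {d,g,b,h}
  4. ckA   = {d,g}
  5. kcA   = {d,g,b,f,h}
  6. kckA  = {d,g,f}
  7. ckcA  = {e,a}
  8. ckckA = {e,a,b,h}
— saturated at 8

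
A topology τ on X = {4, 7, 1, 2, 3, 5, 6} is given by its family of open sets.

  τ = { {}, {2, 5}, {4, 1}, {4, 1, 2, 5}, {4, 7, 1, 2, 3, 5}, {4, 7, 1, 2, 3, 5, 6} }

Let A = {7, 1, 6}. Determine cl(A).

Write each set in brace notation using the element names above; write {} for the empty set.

{4, 7, 1, 3, 6}

complement {4, 2, 3, 5}; its interior {2, 5}; cl(A) = X∖{2, 5} = {4, 7, 1, 3, 6}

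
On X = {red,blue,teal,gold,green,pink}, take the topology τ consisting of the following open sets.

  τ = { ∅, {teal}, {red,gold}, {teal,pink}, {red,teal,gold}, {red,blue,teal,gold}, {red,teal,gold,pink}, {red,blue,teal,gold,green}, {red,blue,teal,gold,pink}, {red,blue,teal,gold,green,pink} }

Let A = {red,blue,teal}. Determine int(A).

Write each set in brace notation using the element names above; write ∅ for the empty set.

{teal}

U open, U⊆A: ∅, {teal}. int(A) = ⋃ = {teal}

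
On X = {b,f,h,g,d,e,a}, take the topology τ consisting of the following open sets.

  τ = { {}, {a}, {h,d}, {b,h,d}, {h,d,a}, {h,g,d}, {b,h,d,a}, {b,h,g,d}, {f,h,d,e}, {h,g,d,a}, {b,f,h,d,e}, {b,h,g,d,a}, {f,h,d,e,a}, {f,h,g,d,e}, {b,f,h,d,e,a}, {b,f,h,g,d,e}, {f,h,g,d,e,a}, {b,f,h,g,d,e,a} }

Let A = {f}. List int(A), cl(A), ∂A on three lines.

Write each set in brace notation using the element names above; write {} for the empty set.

open subsets of A: {}; so int(A) = {}
closure: X∖int(X∖A) = X∖{b,h,g,d,a} = {f,e}
∂A = {f,e} minus {} = {f,e}

int(A) = {}
cl(A)  = {f,e}
∂A     = {f,e}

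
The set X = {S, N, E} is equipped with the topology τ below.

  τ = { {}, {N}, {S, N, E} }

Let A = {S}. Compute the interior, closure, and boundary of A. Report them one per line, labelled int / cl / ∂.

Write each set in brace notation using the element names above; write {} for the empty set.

int(A) = {}
cl(A)  = {S, E}
∂A     = {S, E}

open subsets of A: {}; so int(A) = {}
closure: X∖int(X∖A) = X∖{N} = {S, E}
∂A = {S, E} minus {} = {S, E}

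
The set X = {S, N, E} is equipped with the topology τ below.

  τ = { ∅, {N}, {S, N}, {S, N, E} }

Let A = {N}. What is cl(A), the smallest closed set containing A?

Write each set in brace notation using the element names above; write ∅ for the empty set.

{S, N, E}

cl via duality: int({S, E}) = ∅, so X∖∅ = {S, N, E}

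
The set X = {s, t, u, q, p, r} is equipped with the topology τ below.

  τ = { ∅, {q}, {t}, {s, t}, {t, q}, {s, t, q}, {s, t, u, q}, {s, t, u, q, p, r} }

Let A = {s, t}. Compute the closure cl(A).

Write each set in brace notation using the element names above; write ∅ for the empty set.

X∖A={u, q, p, r}, int(X∖A)={q}, hence cl(A)={s, t, u, p, r}

{s, t, u, p, r}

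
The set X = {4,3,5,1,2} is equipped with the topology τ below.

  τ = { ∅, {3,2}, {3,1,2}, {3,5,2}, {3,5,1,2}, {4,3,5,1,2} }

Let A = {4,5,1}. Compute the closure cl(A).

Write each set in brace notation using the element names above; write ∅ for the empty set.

cl via duality: int({3,2}) = {3,2}, so X∖{3,2} = {4,5,1}

{4,5,1}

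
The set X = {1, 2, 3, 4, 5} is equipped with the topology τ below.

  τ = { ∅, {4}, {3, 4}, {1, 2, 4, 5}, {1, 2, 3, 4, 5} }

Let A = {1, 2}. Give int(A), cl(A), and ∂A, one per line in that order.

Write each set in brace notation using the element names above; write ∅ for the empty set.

open subsets of A: ∅; so int(A) = ∅
closure: X∖int(X∖A) = X∖{3, 4} = {1, 2, 5}
∂A = {1, 2, 5} minus ∅ = {1, 2, 5}

int(A) = ∅
cl(A)  = {1, 2, 5}
∂A     = {1, 2, 5}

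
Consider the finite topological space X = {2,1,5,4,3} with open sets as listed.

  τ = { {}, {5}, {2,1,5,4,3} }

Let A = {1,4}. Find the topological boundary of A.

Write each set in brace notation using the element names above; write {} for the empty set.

{2,1,4,3}

opens ⊆ A: {}; union → int = {}
complement {2,5,3}; its interior {5}; cl(A) = X∖{5} = {2,1,4,3}
boundary = {2,1,4,3} ∖ {} = {2,1,4,3}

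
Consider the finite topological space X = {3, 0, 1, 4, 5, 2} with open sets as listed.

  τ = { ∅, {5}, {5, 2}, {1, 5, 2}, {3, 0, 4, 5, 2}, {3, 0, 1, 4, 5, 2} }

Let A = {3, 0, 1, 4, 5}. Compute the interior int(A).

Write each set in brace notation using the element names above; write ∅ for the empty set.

{5}

U open, U⊆A: ∅, {5}. int(A) = ⋃ = {5}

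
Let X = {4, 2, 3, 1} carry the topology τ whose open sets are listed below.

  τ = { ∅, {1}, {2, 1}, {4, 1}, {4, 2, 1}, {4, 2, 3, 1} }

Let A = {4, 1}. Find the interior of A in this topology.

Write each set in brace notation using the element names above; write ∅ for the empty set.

opens ⊆ A: ∅, {1}, {4, 1}; union → int = {4, 1}

{4, 1}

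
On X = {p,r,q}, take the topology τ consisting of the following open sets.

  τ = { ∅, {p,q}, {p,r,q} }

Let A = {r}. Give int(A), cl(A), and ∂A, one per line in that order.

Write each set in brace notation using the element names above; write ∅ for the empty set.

int(A) = ∅
cl(A)  = {r}
∂A     = {r}

open subsets of A: ∅; so int(A) = ∅
closure: X∖int(X∖A) = X∖{p,q} = {r}
∂A = {r} minus ∅ = {r}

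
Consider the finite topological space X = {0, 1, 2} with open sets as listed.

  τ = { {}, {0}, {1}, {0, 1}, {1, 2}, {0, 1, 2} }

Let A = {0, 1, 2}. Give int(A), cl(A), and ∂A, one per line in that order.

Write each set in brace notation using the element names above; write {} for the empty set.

int(A) = {0, 1, 2}
cl(A)  = {0, 1, 2}
∂A     = {}

interior: largest open inside A is {0, 1, 2} (from {}, {0}, {1}, {1, 2}, {0, 1}, {0, 1, 2})
cl via duality: int({}) = {}, so X∖{} = {0, 1, 2}
cl∖int = {}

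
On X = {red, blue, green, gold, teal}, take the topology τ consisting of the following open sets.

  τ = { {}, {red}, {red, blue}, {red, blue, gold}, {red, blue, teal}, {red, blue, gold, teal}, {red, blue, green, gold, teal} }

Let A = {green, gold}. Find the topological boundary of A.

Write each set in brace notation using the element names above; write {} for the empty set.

opens ⊆ A: {}; union → int = {}
complement {red, blue, teal}; its interior {red, blue, teal}; cl(A) = X∖{red, blue, teal} = {green, gold}
boundary = {green, gold} ∖ {} = {green, gold}

{green, gold}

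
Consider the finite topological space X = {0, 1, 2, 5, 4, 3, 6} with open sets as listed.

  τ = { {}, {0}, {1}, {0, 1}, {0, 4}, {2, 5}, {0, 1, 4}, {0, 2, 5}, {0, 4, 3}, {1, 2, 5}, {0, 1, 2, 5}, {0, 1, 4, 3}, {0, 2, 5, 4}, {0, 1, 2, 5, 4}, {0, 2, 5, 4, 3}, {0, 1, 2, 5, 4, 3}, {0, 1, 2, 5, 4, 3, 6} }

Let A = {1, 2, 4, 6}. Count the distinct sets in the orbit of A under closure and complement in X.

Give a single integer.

12

closure: X∖int(X∖A) = X∖{0} = {1, 2, 5, 4, 3, 6}
Let k=closure and c=complement:
  1. A     = {1, 2, 4, 6}
  2. kA    = {1, 2, 5, 4, 3, 6}
  3. cA    = {0, 5, 3}
  4. ckA   = {0}
  5. kcA   = {0, 2, 5, 4, 3, 6}
  6. kckA  = {0, 4, 3, 6}
  7. ckcA  = {1}
  8. ckckA = {1, 2, 5}
  9. kckcA = {1, 6}
  10. kckckA = {1, 2, 5, 6}
  11. ckckcA = {0, 2, 5, 4, 3}
  12. ckckckA = {0, 4, 3}
— saturated at 12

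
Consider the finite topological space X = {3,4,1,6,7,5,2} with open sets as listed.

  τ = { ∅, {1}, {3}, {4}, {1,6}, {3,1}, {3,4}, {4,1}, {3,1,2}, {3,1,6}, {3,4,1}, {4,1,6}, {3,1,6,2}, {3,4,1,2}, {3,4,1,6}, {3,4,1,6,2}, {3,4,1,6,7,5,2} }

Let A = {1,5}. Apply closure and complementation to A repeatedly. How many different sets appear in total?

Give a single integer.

8

complement {3,4,6,7,2}; its interior {3,4}; cl(A) = X∖{3,4} = {1,6,7,5,2}
With k = closure, c = complement:
  1. A     = {1,5}
  2. kA    = {1,6,7,5,2}
  3. cA    = {3,4,6,7,2}
  4. ckA   = {3,4}
  5. kcA   = {3,4,6,7,5,2}
  6. kckA  = {3,4,7,5,2}
  7. ckcA  = {1}
  8. ckckA = {1,6}
k, c of each give nothing new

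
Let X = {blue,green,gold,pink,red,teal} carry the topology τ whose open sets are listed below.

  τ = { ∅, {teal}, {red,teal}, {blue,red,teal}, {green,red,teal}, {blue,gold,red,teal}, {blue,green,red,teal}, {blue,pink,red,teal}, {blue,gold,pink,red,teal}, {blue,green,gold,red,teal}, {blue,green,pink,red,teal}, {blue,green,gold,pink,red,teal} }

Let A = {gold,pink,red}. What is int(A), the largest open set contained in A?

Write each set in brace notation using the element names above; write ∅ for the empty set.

U open, U⊆A: ∅. int(A) = ⋃ = ∅

∅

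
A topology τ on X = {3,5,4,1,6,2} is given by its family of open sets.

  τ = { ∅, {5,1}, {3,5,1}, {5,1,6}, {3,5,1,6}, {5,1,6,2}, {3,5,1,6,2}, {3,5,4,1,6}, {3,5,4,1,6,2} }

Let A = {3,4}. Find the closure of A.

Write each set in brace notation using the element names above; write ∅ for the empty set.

X∖A={5,1,6,2}, int(X∖A)={5,1,6,2}, hence cl(A)={3,4}

{3,4}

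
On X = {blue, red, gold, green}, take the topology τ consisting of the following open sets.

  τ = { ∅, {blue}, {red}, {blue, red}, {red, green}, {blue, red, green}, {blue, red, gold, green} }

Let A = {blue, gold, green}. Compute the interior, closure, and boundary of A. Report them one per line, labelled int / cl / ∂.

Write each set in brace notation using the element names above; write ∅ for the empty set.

int(A) = {blue}
cl(A)  = {blue, gold, green}
∂A     = {gold, green}

U open, U⊆A: ∅, {blue}. int(A) = ⋃ = {blue}
X∖A={red}, int(X∖A)={red}, hence cl(A)={blue, gold, green}
∂A: remove int from cl → {gold, green}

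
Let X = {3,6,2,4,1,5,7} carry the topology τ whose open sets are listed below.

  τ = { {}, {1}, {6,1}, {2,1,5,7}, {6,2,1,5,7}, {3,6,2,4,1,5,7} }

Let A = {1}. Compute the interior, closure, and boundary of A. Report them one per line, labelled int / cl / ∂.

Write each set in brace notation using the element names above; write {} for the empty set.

open subsets of A: {}, {1}; so int(A) = {1}
closure: X∖int(X∖A) = X∖{} = {3,6,2,4,1,5,7}
∂A = {3,6,2,4,1,5,7} minus {1} = {3,6,2,4,5,7}

int(A) = {1}
cl(A)  = {3,6,2,4,1,5,7}
∂A     = {3,6,2,4,5,7}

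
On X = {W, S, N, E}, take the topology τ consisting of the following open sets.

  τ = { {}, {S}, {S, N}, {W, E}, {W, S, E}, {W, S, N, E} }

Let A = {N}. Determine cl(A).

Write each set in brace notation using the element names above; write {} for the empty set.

{N}

X∖A={W, S, E}, int(X∖A)={W, S, E}, hence cl(A)={N}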